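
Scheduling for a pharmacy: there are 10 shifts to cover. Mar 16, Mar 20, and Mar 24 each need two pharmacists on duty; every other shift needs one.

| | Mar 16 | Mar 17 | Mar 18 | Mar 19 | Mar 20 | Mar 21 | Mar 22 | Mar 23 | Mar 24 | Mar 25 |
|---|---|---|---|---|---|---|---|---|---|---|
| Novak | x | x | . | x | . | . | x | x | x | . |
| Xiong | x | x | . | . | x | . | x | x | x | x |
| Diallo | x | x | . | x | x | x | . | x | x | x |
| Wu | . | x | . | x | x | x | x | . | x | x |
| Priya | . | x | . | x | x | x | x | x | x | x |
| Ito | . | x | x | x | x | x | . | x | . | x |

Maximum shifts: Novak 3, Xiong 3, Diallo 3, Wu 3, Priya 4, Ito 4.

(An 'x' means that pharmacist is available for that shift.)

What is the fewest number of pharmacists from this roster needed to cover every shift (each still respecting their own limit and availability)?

4

13 slots to fill and no one can take more than 4, so at least ⌈13/4⌉ = 4 pharmacists are needed.
Novak, Xiong, Diallo, and Ito alone can cover everything: Mar 16→Novak+Xiong, Mar 17→Ito, Mar 18→Ito, Mar 19→Novak, Mar 20→Xiong+Diallo, Mar 21→Diallo, Mar 22→Novak, Mar 23→Ito, Mar 24→Xiong+Diallo, Mar 25→Ito.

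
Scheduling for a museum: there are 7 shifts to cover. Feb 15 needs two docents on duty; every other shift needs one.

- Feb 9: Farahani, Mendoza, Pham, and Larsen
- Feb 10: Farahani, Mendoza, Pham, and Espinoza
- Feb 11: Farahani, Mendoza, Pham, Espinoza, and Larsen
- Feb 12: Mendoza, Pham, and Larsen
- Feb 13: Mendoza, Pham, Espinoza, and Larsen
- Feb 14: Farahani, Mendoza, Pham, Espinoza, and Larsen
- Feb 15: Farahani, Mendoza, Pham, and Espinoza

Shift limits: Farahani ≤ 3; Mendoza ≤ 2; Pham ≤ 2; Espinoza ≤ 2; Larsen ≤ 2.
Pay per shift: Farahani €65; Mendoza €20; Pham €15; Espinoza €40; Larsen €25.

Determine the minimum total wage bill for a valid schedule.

€200

Picking the cheapest available docent for each shift independently would cost €125, but that ignores the shift limits.
An optimal schedule: Feb 9→Pham, Feb 10→Mendoza, Feb 11→Larsen, Feb 12→Pham, Feb 13→Larsen, Feb 14→Espinoza, Feb 15→Mendoza+Espinoza.
Total: 15 + 20 + 25 + 15 + 25 + 40 + 20 + 40 = €200.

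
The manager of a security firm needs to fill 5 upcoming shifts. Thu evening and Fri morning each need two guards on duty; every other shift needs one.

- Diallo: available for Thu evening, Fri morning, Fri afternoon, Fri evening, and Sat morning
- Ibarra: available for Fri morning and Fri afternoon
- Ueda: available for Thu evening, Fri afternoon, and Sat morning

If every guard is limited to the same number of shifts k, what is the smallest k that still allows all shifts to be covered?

With 3 guards and 7 worker-slots to fill, someone must work at least ⌈7/3⌉ = 3 shifts, so k ≥ 3.
k = 3 works: Thu evening→Diallo+Ueda, Fri morning→Diallo+Ibarra, Fri afternoon→Ibarra, Fri evening→Diallo, Sat morning→Ueda.
Loads: Diallo 3, Ibarra 2, Ueda 2 — all ≤ 3.

3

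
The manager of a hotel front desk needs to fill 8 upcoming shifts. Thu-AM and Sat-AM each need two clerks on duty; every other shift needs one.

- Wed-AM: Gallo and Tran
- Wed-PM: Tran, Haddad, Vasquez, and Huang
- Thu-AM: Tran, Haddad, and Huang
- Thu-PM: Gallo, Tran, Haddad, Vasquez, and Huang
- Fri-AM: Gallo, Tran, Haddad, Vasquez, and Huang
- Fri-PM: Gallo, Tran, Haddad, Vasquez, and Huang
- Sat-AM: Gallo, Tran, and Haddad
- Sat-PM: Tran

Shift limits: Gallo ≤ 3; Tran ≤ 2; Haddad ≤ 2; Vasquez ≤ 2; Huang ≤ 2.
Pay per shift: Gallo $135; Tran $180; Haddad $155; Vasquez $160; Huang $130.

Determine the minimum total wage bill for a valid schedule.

Sat-PM can only be covered by Tran, so that assignment is forced.
Picking the cheapest available clerk for each shift independently would cost $1410, but that ignores the shift limits.
An optimal schedule: Wed-AM→Gallo, Wed-PM→Huang, Thu-AM→Huang+Haddad, Thu-PM→Gallo, Fri-AM→Vasquez, Fri-PM→Vasquez, Sat-AM→Gallo+Haddad, Sat-PM→Tran.
Total: 135 + 130 + 130 + 155 + 135 + 160 + 160 + 135 + 155 + 180 = $1475.

$1475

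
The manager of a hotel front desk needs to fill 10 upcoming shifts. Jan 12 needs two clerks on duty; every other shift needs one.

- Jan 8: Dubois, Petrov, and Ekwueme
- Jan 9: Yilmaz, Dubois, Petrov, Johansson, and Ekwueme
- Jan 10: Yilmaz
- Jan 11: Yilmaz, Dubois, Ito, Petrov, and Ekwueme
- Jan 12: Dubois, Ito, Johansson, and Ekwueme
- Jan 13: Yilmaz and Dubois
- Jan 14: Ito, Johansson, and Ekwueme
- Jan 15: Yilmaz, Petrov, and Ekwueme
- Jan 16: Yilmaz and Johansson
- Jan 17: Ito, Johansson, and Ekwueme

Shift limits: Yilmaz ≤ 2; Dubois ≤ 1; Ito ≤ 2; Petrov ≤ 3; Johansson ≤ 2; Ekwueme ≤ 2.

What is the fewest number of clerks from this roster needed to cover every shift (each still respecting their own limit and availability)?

5

11 slots to fill and no one can take more than 3, so at least ⌈11/3⌉ = 4 clerks are needed.
Any 4 clerks together have capacity at most 3+2+2+2 = 9 < 11 slots, so 4 can never suffice.
Yilmaz, Ito, Petrov, Johansson, and Ekwueme alone can cover everything: Jan 8→Petrov, Jan 9→Petrov, Jan 10→Yilmaz, Jan 11→Ekwueme, Jan 12→Ito+Johansson, Jan 13→Yilmaz, Jan 14→Ito, Jan 15→Petrov, Jan 16→Johansson, Jan 17→Ekwueme.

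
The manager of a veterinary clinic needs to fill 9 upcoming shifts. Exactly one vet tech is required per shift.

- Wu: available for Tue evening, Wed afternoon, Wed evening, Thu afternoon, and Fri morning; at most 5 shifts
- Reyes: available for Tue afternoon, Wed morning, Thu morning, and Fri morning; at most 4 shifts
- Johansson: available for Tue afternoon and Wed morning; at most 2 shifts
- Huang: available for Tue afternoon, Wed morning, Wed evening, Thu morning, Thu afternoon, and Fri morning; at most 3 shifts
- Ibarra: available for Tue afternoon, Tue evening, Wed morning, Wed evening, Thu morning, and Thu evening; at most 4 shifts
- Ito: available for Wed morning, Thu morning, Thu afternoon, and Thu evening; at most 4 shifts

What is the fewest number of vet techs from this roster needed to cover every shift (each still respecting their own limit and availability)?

2

9 slots to fill and no one can take more than 5, so at least ⌈9/5⌉ = 2 vet techs are needed.
Wu and Ibarra alone can cover everything: Tue afternoon→Ibarra, Tue evening→Wu, Wed morning→Ibarra, Wed afternoon→Wu, Wed evening→Wu, Thu morning→Ibarra, Thu afternoon→Wu, Thu evening→Ibarra, Fri morning→Wu.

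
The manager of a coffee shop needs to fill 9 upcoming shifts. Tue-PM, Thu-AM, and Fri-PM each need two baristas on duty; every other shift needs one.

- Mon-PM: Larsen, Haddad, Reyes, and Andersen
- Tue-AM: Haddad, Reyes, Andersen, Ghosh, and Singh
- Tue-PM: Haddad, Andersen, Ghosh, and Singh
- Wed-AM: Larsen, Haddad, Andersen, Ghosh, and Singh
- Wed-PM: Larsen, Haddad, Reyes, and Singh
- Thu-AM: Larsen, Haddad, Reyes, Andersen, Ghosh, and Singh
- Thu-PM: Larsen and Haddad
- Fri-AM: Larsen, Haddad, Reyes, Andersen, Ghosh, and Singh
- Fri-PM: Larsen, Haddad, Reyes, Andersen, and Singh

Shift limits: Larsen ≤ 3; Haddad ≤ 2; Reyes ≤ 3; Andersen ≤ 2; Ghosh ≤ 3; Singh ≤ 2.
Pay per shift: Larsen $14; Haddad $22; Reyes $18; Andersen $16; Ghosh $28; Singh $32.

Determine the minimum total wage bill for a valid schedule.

$228

Picking the cheapest available barista for each shift independently would cost $184, but that ignores the shift limits.
An optimal schedule: Mon-PM→Larsen, Tue-AM→Haddad, Tue-PM→Andersen+Ghosh, Wed-AM→Haddad, Wed-PM→Larsen, Thu-AM→Reyes+Ghosh, Thu-PM→Larsen, Fri-AM→Reyes, Fri-PM→Reyes+Andersen.
Total: 14 + 22 + 16 + 28 + 22 + 14 + 18 + 28 + 14 + 18 + 18 + 16 = $228.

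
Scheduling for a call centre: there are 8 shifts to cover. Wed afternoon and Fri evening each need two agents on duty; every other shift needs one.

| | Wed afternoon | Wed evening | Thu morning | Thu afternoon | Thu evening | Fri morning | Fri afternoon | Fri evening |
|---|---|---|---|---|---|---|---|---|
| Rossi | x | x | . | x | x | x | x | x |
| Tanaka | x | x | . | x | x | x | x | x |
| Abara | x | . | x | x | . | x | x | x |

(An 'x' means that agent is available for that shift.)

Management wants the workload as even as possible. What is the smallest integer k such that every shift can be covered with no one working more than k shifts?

With 3 agents and 10 worker-slots to fill, someone must work at least ⌈10/3⌉ = 4 shifts, so k ≥ 4.
k = 4 works: Wed afternoon→Rossi+Tanaka, Wed evening→Rossi, Thu morning→Abara, Thu afternoon→Rossi, Thu evening→Rossi, Fri morning→Tanaka, Fri afternoon→Tanaka, Fri evening→Tanaka+Abara.
Loads: Rossi 4, Tanaka 4, Abara 2 — all ≤ 4.

4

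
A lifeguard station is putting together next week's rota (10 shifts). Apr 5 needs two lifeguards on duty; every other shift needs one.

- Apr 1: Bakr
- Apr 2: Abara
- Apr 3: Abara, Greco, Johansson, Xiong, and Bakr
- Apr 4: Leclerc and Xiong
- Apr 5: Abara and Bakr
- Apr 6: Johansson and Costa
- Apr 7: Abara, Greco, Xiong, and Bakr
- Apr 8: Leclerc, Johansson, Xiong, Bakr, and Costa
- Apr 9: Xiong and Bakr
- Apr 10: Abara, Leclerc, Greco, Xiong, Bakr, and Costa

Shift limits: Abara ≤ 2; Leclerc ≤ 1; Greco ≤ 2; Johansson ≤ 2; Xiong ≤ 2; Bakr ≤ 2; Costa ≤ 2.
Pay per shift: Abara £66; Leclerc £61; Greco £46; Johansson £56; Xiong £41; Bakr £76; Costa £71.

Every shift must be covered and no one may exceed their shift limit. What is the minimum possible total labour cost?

£631

Apr 1 can only be covered by Bakr, so that assignment is forced.
Apr 2 can only be covered by Abara, so that assignment is forced.
Apr 5 can only be covered by Abara and Bakr, so that assignment is forced.
Picking the cheapest available lifeguard for each shift independently would cost £586, but that ignores the shift limits.
An optimal schedule: Apr 1→Bakr, Apr 2→Abara, Apr 3→Greco, Apr 4→Leclerc, Apr 5→Abara+Bakr, Apr 6→Johansson, Apr 7→Greco, Apr 8→Johansson, Apr 9→Xiong, Apr 10→Xiong.
Total: 76 + 66 + 46 + 61 + 66 + 76 + 56 + 46 + 56 + 41 + 41 = £631.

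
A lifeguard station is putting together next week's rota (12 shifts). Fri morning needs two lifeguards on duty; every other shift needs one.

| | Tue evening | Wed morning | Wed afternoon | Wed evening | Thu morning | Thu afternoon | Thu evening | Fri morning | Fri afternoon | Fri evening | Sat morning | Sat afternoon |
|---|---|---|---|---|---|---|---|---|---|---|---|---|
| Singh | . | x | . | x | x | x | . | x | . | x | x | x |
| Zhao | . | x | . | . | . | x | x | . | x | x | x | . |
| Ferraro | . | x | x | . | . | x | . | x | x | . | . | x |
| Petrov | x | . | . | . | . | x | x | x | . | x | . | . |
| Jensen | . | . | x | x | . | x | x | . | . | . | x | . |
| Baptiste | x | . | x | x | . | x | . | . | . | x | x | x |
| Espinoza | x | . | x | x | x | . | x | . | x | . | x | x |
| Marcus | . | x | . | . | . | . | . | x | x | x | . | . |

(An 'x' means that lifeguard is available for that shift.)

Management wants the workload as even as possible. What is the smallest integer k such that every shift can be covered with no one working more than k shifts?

2

With 8 lifeguards and 13 worker-slots to fill, someone must work at least ⌈13/8⌉ = 2 shifts, so k ≥ 2.
k = 2 works: Tue evening→Petrov, Wed morning→Singh, Wed afternoon→Ferraro, Wed evening→Jensen, Thu morning→Singh, Thu afternoon→Baptiste, Thu evening→Zhao, Fri morning→Petrov+Marcus, Fri afternoon→Zhao, Fri evening→Baptiste, Sat morning→Jensen, Sat afternoon→Ferraro.
Loads: Singh 2, Zhao 2, Ferraro 2, Petrov 2, Jensen 2, Baptiste 2, Espinoza 0, Marcus 1 — all ≤ 2.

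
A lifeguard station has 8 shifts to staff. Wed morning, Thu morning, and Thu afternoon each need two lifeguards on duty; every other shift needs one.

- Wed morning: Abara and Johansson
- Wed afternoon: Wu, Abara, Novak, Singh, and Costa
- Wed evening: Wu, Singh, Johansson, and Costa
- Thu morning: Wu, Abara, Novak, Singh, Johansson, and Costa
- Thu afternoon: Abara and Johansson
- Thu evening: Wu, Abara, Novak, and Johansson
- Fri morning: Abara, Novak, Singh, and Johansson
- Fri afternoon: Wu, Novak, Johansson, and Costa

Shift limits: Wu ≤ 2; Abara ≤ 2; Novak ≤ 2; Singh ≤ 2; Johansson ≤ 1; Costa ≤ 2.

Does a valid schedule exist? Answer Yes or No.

Total capacity is 11 and 11 slots are needed, so capacity alone doesn't rule it out.
Shifts {Wed morning, Thu afternoon} need 4 worker-slots in total, but the lifeguards available for any of those shifts (Abara and Johansson) can supply at most 3 among them. So no valid schedule exists.

No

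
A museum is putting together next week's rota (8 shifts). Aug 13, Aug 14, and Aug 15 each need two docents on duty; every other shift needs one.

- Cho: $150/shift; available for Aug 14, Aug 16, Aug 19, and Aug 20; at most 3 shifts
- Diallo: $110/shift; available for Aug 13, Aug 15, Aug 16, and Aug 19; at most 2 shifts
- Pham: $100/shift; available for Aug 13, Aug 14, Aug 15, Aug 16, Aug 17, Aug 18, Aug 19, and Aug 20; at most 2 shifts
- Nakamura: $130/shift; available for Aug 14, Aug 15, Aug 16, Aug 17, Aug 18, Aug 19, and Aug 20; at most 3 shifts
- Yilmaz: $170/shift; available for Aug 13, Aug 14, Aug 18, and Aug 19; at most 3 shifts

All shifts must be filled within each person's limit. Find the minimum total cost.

Picking the cheapest available docent for each shift independently would cost $1150, but that ignores the shift limits.
An optimal schedule: Aug 13→Diallo+Pham, Aug 14→Nakamura+Yilmaz, Aug 15→Diallo+Nakamura, Aug 16→Cho, Aug 17→Pham, Aug 18→Nakamura, Aug 19→Cho, Aug 20→Cho.
Total: 110 + 100 + 130 + 170 + 110 + 130 + 150 + 100 + 130 + 150 + 150 = $1430.

$1430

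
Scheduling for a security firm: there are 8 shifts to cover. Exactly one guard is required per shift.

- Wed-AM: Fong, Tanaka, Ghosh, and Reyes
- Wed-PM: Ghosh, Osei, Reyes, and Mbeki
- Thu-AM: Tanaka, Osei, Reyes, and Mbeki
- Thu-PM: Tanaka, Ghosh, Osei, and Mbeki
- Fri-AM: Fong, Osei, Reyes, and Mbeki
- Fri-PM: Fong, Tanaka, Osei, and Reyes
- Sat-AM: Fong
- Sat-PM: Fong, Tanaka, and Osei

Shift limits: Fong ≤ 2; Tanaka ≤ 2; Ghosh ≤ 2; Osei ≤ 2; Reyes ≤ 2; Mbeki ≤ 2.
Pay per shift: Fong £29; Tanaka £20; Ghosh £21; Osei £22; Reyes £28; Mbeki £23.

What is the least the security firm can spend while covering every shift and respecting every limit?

£178

Sat-AM can only be covered by Fong, so that assignment is forced.
Picking the cheapest available guard for each shift independently would cost £172, but that ignores the shift limits.
An optimal schedule: Wed-AM→Tanaka, Wed-PM→Ghosh, Thu-AM→Osei, Thu-PM→Ghosh, Fri-AM→Mbeki, Fri-PM→Osei, Sat-AM→Fong, Sat-PM→Tanaka.
Total: 20 + 21 + 22 + 21 + 23 + 22 + 29 + 20 = £178.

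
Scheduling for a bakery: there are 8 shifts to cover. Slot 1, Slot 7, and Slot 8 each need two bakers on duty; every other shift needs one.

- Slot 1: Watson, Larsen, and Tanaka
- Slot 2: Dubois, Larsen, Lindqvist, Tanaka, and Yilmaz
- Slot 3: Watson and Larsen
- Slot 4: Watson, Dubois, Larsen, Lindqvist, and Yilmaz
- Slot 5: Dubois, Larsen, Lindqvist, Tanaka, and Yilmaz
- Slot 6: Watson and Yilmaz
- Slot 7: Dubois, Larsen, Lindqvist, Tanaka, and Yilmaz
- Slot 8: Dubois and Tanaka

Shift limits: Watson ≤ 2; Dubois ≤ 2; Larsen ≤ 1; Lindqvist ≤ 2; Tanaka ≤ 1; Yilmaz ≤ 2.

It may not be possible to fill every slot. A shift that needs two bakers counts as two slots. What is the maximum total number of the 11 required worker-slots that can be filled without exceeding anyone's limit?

Total capacity across all bakers is 2+2+1+2+1+2 = 10, and 11 slots are needed, so at most 10 can be filled.
An assignment achieving 10: Slot 1→Larsen, Slot 2→Dubois, Slot 3→Watson, Slot 4→Lindqvist, Slot 5→Yilmaz, Slot 6→Watson, Slot 7→Lindqvist+Yilmaz, Slot 8→Dubois+Tanaka.
Loads: Watson 2/2, Dubois 2/2, Larsen 1/1, Lindqvist 2/2, Tanaka 1/1, Yilmaz 2/2.

10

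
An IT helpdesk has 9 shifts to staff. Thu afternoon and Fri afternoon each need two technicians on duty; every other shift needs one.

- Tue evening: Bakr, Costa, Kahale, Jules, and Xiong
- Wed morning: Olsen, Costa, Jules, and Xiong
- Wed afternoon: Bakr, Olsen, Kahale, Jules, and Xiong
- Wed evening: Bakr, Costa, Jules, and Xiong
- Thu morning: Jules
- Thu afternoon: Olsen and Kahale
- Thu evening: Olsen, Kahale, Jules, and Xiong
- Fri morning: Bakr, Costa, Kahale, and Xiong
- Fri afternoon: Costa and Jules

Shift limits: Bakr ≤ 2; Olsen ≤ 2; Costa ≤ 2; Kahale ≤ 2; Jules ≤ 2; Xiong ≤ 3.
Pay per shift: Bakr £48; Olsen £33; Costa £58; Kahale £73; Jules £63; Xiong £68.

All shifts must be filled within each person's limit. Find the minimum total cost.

Thu morning can only be covered by Jules, so that assignment is forced.
Thu afternoon can only be covered by Olsen and Kahale, so that assignment is forced.
Fri afternoon can only be covered by Costa and Jules, so that assignment is forced.
Picking the cheapest available technician for each shift independently would cost £533, but that ignores the shift limits.
An optimal schedule: Tue evening→Costa, Wed morning→Olsen, Wed afternoon→Xiong, Wed evening→Bakr, Thu morning→Jules, Thu afternoon→Olsen+Kahale, Thu evening→Xiong, Fri morning→Bakr, Fri afternoon→Costa+Jules.
Total: 58 + 33 + 68 + 48 + 63 + 33 + 73 + 68 + 48 + 58 + 63 = £613.

£613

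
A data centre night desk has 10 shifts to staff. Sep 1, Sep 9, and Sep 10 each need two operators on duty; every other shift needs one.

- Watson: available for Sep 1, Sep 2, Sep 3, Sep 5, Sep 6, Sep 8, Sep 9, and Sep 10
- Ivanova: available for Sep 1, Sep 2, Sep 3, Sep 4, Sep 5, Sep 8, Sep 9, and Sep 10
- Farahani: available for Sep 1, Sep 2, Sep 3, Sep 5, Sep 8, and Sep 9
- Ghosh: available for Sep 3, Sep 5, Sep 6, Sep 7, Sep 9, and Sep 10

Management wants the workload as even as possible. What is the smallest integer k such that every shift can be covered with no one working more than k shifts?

4

With 4 operators and 13 worker-slots to fill, someone must work at least ⌈13/4⌉ = 4 shifts, so k ≥ 4.
k = 4 works: Sep 1→Watson+Ivanova, Sep 2→Watson, Sep 3→Ivanova, Sep 4→Ivanova, Sep 5→Farahani, Sep 6→Watson, Sep 7→Ghosh, Sep 8→Watson, Sep 9→Farahani+Ghosh, Sep 10→Ivanova+Ghosh.
Loads: Watson 4, Ivanova 4, Farahani 2, Ghosh 3 — all ≤ 4.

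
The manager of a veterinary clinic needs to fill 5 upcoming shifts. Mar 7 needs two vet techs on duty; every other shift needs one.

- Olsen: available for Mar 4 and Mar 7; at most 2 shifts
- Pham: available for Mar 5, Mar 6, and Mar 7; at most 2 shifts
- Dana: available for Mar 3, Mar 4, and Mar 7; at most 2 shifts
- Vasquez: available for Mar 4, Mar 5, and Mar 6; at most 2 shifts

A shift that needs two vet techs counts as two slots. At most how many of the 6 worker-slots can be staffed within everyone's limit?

6

Total capacity across all vet techs is 2+2+2+2 = 8, and 6 slots are needed, so at most 6 can be filled.
An assignment achieving 6: Mar 3→Dana, Mar 4→Olsen, Mar 5→Pham, Mar 6→Pham, Mar 7→Olsen+Dana.
Loads: Olsen 2/2, Pham 2/2, Dana 2/2, Vasquez 0/2.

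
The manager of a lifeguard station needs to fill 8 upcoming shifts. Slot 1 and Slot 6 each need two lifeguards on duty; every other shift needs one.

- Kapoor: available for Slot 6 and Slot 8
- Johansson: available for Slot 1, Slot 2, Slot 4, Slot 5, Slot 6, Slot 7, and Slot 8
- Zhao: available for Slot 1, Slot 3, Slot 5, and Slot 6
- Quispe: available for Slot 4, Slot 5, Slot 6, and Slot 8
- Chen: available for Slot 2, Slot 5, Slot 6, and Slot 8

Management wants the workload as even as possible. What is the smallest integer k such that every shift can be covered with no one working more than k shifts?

2

With 5 lifeguards and 10 worker-slots to fill, someone must work at least ⌈10/5⌉ = 2 shifts, so k ≥ 2.
k = 2 works: Slot 1→Johansson+Zhao, Slot 2→Chen, Slot 3→Zhao, Slot 4→Quispe, Slot 5→Quispe, Slot 6→Kapoor+Chen, Slot 7→Johansson, Slot 8→Kapoor.
Loads: Kapoor 2, Johansson 2, Zhao 2, Quispe 2, Chen 2 — all ≤ 2.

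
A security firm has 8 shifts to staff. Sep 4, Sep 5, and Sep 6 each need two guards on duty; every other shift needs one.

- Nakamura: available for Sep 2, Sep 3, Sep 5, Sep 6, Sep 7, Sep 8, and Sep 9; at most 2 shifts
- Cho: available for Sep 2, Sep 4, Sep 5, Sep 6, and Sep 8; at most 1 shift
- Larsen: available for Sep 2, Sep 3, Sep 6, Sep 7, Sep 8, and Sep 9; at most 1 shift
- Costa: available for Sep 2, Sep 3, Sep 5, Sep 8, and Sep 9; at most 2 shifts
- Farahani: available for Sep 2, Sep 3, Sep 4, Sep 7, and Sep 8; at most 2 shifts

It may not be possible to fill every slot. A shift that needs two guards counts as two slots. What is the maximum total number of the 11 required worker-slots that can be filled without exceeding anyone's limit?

8

Total capacity across all guards is 2+1+1+2+2 = 8, and 11 slots are needed, so at most 8 can be filled.
An assignment achieving 8: Sep 4→Cho+Farahani, Sep 5→Nakamura+Costa, Sep 6→Nakamura+Larsen, Sep 7→Farahani, Sep 9→Costa.
Loads: Nakamura 2/2, Cho 1/1, Larsen 1/1, Costa 2/2, Farahani 2/2.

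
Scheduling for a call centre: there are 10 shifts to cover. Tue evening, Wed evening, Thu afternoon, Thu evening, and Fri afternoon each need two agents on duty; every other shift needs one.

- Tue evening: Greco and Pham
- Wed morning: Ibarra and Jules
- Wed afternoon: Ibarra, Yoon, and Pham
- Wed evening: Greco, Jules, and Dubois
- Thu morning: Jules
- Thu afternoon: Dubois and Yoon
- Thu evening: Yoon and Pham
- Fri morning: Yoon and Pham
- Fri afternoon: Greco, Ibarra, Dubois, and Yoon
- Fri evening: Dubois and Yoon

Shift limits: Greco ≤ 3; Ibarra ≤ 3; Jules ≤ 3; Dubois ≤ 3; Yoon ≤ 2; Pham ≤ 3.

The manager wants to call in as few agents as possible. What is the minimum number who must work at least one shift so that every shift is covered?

6

15 slots to fill and no one can take more than 3, so at least ⌈15/3⌉ = 5 agents are needed.
No set of 5 agents can cover every shift (each such set leaves at least one shift with no one available or exceeds a cap).
Greco, Ibarra, Jules, Dubois, Yoon, and Pham alone can cover everything: Tue evening→Greco+Pham, Wed morning→Ibarra, Wed afternoon→Ibarra, Wed evening→Greco+Jules, Thu morning→Jules, Thu afternoon→Dubois+Yoon, Thu evening→Yoon+Pham, Fri morning→Pham, Fri afternoon→Greco+Ibarra, Fri evening→Dubois.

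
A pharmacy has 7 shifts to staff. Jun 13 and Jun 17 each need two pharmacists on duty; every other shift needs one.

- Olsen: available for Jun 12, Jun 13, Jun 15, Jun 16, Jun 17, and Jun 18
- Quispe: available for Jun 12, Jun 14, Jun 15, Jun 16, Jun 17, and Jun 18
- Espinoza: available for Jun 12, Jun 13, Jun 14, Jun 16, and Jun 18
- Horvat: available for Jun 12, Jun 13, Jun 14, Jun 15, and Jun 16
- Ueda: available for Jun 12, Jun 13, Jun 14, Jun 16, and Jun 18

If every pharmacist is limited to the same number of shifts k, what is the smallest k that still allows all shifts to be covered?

2

With 5 pharmacists and 9 worker-slots to fill, someone must work at least ⌈9/5⌉ = 2 shifts, so k ≥ 2.
k = 2 works: Jun 12→Espinoza, Jun 13→Horvat+Ueda, Jun 14→Quispe, Jun 15→Olsen, Jun 16→Horvat, Jun 17→Olsen+Quispe, Jun 18→Espinoza.
Loads: Olsen 2, Quispe 2, Espinoza 2, Horvat 2, Ueda 1 — all ≤ 2.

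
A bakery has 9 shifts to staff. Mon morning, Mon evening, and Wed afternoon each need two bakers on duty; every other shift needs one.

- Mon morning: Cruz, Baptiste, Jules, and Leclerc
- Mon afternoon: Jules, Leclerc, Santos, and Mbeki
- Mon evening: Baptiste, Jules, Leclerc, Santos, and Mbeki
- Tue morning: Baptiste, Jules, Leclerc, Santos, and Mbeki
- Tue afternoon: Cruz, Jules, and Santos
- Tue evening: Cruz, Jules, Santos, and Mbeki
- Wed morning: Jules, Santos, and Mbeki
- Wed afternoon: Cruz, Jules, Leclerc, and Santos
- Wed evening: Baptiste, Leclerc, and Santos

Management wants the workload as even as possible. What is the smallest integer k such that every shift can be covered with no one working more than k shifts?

2

With 6 bakers and 12 worker-slots to fill, someone must work at least ⌈12/6⌉ = 2 shifts, so k ≥ 2.
k = 2 works: Mon morning→Baptiste+Leclerc, Mon afternoon→Jules, Mon evening→Santos+Mbeki, Tue morning→Mbeki, Tue afternoon→Cruz, Tue evening→Cruz, Wed morning→Jules, Wed afternoon→Leclerc+Santos, Wed evening→Baptiste.
Loads: Cruz 2, Baptiste 2, Jules 2, Leclerc 2, Santos 2, Mbeki 2 — all ≤ 2.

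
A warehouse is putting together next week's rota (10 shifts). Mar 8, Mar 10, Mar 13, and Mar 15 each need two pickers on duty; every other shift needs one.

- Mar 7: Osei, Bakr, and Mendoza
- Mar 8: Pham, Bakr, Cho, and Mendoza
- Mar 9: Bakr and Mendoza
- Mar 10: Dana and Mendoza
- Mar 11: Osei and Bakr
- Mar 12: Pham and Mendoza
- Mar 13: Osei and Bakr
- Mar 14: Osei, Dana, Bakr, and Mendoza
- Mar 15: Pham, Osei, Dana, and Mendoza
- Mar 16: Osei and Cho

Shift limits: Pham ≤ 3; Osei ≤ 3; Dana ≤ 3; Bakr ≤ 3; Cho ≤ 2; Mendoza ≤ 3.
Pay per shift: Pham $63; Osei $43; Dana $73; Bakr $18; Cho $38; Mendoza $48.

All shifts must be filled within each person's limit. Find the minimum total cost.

$602

Mar 10 can only be covered by Dana and Mendoza, so that assignment is forced.
Mar 13 can only be covered by Osei and Bakr, so that assignment is forced.
Picking the cheapest available picker for each shift independently would cost $487, but that ignores the shift limits.
An optimal schedule: Mar 7→Osei, Mar 8→Cho+Pham, Mar 9→Bakr, Mar 10→Mendoza+Dana, Mar 11→Bakr, Mar 12→Mendoza, Mar 13→Bakr+Osei, Mar 14→Osei, Mar 15→Mendoza+Pham, Mar 16→Cho.
Total: 43 + 38 + 63 + 18 + 48 + 73 + 18 + 48 + 18 + 43 + 43 + 48 + 63 + 38 = $602.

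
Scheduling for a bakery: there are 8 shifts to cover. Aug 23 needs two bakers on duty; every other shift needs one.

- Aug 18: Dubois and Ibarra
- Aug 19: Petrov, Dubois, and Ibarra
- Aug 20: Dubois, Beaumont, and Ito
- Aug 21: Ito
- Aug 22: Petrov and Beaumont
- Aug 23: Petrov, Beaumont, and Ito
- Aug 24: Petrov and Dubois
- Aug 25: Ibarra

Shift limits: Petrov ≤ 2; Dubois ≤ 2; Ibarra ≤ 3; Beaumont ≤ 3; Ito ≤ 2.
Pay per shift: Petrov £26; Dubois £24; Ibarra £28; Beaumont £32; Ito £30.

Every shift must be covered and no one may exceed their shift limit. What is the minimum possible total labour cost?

Aug 21 can only be covered by Ito, so that assignment is forced.
Aug 25 can only be covered by Ibarra, so that assignment is forced.
Picking the cheapest available baker for each shift independently would cost £236, but that ignores the shift limits.
An optimal schedule: Aug 18→Ibarra, Aug 19→Ibarra, Aug 20→Dubois, Aug 21→Ito, Aug 22→Petrov, Aug 23→Petrov+Ito, Aug 24→Dubois, Aug 25→Ibarra.
Total: 28 + 28 + 24 + 30 + 26 + 26 + 30 + 24 + 28 = £244.

£244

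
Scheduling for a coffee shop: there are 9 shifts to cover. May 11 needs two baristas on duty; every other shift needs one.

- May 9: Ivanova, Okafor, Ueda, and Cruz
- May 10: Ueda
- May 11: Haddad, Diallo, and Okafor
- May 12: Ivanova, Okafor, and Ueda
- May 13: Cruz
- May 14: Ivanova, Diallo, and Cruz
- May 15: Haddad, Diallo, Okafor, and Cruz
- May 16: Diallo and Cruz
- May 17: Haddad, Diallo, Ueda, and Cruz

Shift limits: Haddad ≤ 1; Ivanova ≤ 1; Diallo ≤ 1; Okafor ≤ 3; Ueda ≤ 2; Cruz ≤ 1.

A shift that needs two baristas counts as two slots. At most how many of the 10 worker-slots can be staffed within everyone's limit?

9

Total capacity across all baristas is 1+1+1+3+2+1 = 9, and 10 slots are needed, so at most 9 can be filled.
An assignment achieving 9: May 9→Okafor, May 10→Ueda, May 11→Haddad+Okafor, May 12→Ivanova, May 13→Cruz, May 15→Okafor, May 16→Diallo, May 17→Ueda.
Loads: Haddad 1/1, Ivanova 1/1, Diallo 1/1, Okafor 3/3, Ueda 2/2, Cruz 1/1.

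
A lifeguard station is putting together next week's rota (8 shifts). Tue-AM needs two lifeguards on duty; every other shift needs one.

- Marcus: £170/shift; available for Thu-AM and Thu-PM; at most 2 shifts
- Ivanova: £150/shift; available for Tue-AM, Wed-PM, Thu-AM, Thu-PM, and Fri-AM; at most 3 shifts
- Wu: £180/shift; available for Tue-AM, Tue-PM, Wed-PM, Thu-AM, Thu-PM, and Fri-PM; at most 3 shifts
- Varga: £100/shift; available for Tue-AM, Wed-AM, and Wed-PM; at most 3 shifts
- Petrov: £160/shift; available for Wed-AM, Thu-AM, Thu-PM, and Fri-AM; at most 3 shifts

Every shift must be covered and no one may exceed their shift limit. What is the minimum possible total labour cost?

Tue-PM can only be covered by Wu, so that assignment is forced.
Fri-PM can only be covered by Wu, so that assignment is forced.
Picking the cheapest available lifeguard for each shift independently would cost £1260, but that ignores the shift limits.
An optimal schedule: Tue-AM→Varga+Ivanova, Tue-PM→Wu, Wed-AM→Varga, Wed-PM→Varga, Thu-AM→Ivanova, Thu-PM→Petrov, Fri-AM→Ivanova, Fri-PM→Wu.
Total: 100 + 150 + 180 + 100 + 100 + 150 + 160 + 150 + 180 = £1270.

£1270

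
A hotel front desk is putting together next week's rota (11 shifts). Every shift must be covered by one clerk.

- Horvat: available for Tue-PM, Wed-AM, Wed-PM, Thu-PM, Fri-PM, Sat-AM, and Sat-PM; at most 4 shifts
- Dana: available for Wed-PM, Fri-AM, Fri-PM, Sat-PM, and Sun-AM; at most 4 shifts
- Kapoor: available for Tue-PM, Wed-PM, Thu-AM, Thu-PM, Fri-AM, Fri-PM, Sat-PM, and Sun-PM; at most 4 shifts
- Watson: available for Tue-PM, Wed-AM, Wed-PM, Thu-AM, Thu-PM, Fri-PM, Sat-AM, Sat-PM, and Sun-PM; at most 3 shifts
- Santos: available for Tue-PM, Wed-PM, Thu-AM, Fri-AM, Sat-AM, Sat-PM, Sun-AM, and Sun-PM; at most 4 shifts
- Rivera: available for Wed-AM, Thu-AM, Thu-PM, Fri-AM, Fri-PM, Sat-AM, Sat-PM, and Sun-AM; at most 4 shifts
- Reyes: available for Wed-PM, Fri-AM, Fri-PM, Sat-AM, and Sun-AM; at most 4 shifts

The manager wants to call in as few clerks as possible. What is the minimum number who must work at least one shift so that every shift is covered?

11 slots to fill and no one can take more than 4, so at least ⌈11/4⌉ = 3 clerks are needed.
Horvat, Dana, and Kapoor alone can cover everything: Tue-PM→Horvat, Wed-AM→Horvat, Wed-PM→Dana, Thu-AM→Kapoor, Thu-PM→Horvat, Fri-AM→Dana, Fri-PM→Dana, Sat-AM→Horvat, Sat-PM→Kapoor, Sun-AM→Dana, Sun-PM→Kapoor.

3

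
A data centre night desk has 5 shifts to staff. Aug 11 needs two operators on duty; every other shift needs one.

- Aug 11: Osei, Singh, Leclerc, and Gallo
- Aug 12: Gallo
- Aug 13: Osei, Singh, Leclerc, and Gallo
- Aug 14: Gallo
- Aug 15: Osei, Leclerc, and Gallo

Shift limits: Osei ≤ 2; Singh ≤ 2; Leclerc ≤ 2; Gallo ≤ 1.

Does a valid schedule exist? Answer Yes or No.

Total capacity is 7 and 6 slots are needed, so capacity alone doesn't rule it out.
Shifts {Aug 12, Aug 14} need 2 worker-slots in total, but the operators available for any of those shifts (Gallo) can supply at most 1 among them. So no valid schedule exists.

No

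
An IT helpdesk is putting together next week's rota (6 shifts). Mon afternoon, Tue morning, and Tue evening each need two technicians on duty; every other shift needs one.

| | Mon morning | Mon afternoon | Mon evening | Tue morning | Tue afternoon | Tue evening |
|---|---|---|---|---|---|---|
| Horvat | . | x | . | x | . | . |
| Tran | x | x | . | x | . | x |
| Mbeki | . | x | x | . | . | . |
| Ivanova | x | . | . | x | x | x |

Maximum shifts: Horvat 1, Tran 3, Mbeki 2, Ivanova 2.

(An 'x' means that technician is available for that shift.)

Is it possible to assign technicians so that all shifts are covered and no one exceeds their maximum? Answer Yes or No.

No

Shifts {Mon morning, Mon afternoon, Tue morning, Tue afternoon, Tue evening} need 8 worker-slots in total, but the technicians available for any of those shifts (Horvat, Tran, Mbeki, and Ivanova) can supply at most 7 among them. So no valid schedule exists.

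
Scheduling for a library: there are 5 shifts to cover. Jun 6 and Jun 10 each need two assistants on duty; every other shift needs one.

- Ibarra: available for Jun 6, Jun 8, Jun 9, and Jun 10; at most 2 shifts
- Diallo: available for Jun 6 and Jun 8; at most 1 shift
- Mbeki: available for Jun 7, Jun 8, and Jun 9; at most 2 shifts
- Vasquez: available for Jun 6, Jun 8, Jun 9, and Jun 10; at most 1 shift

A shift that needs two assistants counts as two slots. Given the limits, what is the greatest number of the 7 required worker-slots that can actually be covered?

Total capacity across all assistants is 2+1+2+1 = 6, and 7 slots are needed, so at most 6 can be filled.
An assignment achieving 6: Jun 6→Ibarra+Diallo, Jun 7→Mbeki, Jun 9→Mbeki, Jun 10→Ibarra+Vasquez.
Loads: Ibarra 2/2, Diallo 1/1, Mbeki 2/2, Vasquez 1/1.

6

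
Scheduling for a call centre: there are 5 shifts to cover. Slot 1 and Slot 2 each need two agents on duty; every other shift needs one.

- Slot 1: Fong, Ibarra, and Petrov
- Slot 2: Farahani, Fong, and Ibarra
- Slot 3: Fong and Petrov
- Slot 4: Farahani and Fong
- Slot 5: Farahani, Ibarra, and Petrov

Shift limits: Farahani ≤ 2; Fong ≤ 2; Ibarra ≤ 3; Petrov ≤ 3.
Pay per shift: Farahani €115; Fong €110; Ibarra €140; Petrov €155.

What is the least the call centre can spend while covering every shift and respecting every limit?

Picking the cheapest available agent for each shift independently would cost €810, but that ignores the shift limits.
An optimal schedule: Slot 1→Fong+Ibarra, Slot 2→Farahani+Ibarra, Slot 3→Fong, Slot 4→Farahani, Slot 5→Ibarra.
Total: 110 + 140 + 115 + 140 + 110 + 115 + 140 = €870.

€870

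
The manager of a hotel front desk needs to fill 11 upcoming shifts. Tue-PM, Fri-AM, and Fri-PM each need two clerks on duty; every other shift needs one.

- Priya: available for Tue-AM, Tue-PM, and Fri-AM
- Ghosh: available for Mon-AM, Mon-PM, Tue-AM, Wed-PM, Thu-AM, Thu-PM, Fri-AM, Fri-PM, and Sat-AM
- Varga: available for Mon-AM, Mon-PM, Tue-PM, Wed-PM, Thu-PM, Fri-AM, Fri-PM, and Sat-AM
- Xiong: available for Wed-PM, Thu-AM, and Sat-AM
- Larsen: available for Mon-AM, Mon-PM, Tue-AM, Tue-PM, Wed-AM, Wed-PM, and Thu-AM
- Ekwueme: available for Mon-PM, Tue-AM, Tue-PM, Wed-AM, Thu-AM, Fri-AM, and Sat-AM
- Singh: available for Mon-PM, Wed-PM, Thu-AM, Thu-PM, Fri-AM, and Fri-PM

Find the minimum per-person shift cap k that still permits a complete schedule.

With 7 clerks and 14 worker-slots to fill, someone must work at least ⌈14/7⌉ = 2 shifts, so k ≥ 2.
k = 2 works: Mon-AM→Ghosh, Mon-PM→Larsen, Tue-AM→Priya, Tue-PM→Priya+Ekwueme, Wed-AM→Larsen, Wed-PM→Xiong, Thu-AM→Xiong, Thu-PM→Ghosh, Fri-AM→Ekwueme+Singh, Fri-PM→Varga+Singh, Sat-AM→Varga.
Loads: Priya 2, Ghosh 2, Varga 2, Xiong 2, Larsen 2, Ekwueme 2, Singh 2 — all ≤ 2.

2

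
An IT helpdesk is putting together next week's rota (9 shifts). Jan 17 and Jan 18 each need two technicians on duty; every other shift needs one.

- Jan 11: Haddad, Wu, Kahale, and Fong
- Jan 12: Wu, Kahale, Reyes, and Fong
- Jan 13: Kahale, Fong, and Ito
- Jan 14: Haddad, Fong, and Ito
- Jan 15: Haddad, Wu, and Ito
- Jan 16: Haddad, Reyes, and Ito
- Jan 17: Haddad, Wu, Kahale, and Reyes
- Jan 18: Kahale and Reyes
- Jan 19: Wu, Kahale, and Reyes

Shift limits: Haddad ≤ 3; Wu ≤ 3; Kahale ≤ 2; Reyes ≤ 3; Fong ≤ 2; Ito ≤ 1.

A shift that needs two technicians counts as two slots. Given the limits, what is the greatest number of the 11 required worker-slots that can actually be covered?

Total capacity across all technicians is 3+3+2+3+2+1 = 14, and 11 slots are needed, so at most 11 can be filled.
An assignment achieving 11: Jan 11→Wu, Jan 12→Reyes, Jan 13→Kahale, Jan 14→Haddad, Jan 15→Haddad, Jan 16→Haddad, Jan 17→Wu+Reyes, Jan 18→Kahale+Reyes, Jan 19→Wu.
Loads: Haddad 3/3, Wu 3/3, Kahale 2/2, Reyes 3/3, Fong 0/2, Ito 0/1.

11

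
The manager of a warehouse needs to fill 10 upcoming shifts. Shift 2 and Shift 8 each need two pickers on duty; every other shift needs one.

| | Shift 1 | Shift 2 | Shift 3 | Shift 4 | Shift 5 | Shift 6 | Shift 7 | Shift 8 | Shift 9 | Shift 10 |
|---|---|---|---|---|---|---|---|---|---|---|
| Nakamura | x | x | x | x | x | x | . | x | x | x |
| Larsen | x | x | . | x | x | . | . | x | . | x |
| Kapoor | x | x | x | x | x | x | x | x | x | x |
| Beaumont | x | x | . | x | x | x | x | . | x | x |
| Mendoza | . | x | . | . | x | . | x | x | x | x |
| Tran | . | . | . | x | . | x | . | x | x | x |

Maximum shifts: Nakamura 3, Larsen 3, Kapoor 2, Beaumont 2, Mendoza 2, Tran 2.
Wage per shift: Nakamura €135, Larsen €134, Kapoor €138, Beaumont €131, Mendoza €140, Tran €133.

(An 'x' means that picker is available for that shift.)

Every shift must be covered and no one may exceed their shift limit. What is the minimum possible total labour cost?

€1611

Picking the cheapest available picker for each shift independently would cost €1584, but that ignores the shift limits.
An optimal schedule: Shift 1→Beaumont, Shift 2→Larsen+Kapoor, Shift 3→Nakamura, Shift 4→Tran, Shift 5→Larsen, Shift 6→Tran, Shift 7→Beaumont, Shift 8→Nakamura+Kapoor, Shift 9→Nakamura, Shift 10→Larsen.
Total: 131 + 134 + 138 + 135 + 133 + 134 + 133 + 131 + 135 + 138 + 135 + 134 = €1611.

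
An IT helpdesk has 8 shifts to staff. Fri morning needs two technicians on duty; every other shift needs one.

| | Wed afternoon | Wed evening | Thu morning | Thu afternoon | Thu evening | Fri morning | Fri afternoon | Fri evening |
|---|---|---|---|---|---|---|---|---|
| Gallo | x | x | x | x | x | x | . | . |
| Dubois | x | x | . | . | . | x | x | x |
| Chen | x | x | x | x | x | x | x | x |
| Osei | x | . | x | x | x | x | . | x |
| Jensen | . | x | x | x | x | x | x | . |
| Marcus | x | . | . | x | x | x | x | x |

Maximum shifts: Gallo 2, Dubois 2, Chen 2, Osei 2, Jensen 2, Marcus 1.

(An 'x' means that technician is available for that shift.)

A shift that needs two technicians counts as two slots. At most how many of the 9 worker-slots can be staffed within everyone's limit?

9

Total capacity across all technicians is 2+2+2+2+2+1 = 11, and 9 slots are needed, so at most 9 can be filled.
An assignment achieving 9: Wed afternoon→Chen, Wed evening→Gallo, Thu morning→Gallo, Thu afternoon→Chen, Thu evening→Osei, Fri morning→Osei+Jensen, Fri afternoon→Dubois, Fri evening→Dubois.
Loads: Gallo 2/2, Dubois 2/2, Chen 2/2, Osei 2/2, Jensen 1/2, Marcus 0/1.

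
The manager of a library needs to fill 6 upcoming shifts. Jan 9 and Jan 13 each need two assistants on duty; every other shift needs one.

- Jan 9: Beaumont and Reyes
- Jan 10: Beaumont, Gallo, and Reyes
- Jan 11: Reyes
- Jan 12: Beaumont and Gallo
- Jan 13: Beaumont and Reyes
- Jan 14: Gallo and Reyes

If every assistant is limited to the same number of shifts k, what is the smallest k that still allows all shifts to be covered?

With 3 assistants and 8 worker-slots to fill, someone must work at least ⌈8/3⌉ = 3 shifts, so k ≥ 3.
k = 3 works: Jan 9→Beaumont+Reyes, Jan 10→Gallo, Jan 11→Reyes, Jan 12→Beaumont, Jan 13→Beaumont+Reyes, Jan 14→Gallo.
Loads: Beaumont 3, Gallo 2, Reyes 3 — all ≤ 3.

3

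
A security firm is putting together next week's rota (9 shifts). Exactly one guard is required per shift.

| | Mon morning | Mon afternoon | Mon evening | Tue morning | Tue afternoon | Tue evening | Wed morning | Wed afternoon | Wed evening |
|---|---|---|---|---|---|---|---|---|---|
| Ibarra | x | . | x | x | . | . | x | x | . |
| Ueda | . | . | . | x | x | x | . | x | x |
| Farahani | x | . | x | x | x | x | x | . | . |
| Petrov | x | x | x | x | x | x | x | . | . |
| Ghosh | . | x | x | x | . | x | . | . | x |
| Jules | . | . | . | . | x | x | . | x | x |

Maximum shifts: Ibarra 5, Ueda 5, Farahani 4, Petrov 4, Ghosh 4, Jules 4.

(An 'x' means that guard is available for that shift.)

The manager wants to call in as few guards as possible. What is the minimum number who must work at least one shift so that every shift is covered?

2

9 slots to fill and no one can take more than 5, so at least ⌈9/5⌉ = 2 guards are needed.
Ueda and Petrov alone can cover everything: Mon morning→Petrov, Mon afternoon→Petrov, Mon evening→Petrov, Tue morning→Ueda, Tue afternoon→Ueda, Tue evening→Ueda, Wed morning→Petrov, Wed afternoon→Ueda, Wed evening→Ueda.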